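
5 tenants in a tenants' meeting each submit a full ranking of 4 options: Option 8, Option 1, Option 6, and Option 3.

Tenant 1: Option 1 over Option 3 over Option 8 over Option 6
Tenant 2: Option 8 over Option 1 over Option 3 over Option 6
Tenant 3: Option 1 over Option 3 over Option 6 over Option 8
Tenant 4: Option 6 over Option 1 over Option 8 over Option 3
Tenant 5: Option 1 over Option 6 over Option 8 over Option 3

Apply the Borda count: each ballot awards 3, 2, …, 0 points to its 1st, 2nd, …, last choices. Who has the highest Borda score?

Option 1

Borda scores:
  Option 8: 1 + 3 + 0 + 1 + 1 = 6
  Option 1: 3 + 2 + 3 + 2 + 3 = 13
  Option 6: 0 + 0 + 1 + 3 + 2 = 6
  Option 3: 2 + 1 + 2 + 0 + 0 = 5
Option 1 has the highest total.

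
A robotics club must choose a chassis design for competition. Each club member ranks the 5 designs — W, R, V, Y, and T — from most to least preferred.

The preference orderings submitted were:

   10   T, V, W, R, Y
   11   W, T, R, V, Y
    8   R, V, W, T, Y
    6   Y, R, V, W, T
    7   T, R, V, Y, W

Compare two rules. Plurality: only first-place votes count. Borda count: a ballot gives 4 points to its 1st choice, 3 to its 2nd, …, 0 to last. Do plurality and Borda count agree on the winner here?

Yes

Plurality first-place counts: W 11, R 8, V 0, Y 6, T 17 → T.
Borda totals: W 86, R 103, V 91, Y 31, T 109 → T.
The two rules agree on T.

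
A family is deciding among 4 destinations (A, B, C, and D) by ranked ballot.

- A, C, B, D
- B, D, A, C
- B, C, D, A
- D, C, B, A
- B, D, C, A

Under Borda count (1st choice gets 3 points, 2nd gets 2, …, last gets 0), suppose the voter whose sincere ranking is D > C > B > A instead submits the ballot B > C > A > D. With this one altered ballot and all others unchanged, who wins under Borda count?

Borda totals with the altered ballot: A 5, B 13, C 7, D 5.
The winner is unchanged: still B.

B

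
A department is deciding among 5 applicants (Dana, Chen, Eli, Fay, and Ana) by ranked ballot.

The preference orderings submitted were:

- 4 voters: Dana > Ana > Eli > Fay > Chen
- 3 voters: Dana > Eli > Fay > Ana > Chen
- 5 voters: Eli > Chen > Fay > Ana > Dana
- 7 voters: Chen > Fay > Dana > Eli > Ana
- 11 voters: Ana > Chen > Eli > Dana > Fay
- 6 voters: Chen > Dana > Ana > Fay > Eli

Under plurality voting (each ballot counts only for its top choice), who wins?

Chen

First-place vote totals:
  Dana: 7
  Chen: 13
  Eli: 5
  Fay: 0
  Ana: 11
Chen has the most first-place votes.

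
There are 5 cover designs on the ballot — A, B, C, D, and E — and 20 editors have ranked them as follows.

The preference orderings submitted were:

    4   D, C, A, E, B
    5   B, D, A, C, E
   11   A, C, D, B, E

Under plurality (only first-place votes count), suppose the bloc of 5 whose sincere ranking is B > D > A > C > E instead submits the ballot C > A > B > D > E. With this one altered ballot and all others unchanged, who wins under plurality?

First-place totals with the altered ballot: A 11, B 0, C 5, D 4, E 0.
The winner is unchanged: still A.

A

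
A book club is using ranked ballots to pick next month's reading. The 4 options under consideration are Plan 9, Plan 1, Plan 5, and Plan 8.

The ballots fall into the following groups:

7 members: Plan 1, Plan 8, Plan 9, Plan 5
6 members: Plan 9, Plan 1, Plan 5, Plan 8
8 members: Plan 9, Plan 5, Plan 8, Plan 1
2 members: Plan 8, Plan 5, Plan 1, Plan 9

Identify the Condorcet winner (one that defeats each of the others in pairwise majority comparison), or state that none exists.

Head-to-head results (23 voters total):
Plan 9 vs Plan 1: Plan 9 wins 14–9.
Plan 9 vs Plan 5: Plan 9 wins 21–2.
Plan 9 vs Plan 8: Plan 9 wins 14–9.
Plan 1 vs Plan 5: Plan 1 wins 13–10.
Plan 1 vs Plan 8: Plan 1 wins 13–10.
Plan 5 vs Plan 8: Plan 5 wins 14–9.
Plan 9 beats each rival — Plan 1 (14–9), Plan 5 (21–2), Plan 8 (14–9) — so Plan 9 is the Condorcet winner.

Plan 9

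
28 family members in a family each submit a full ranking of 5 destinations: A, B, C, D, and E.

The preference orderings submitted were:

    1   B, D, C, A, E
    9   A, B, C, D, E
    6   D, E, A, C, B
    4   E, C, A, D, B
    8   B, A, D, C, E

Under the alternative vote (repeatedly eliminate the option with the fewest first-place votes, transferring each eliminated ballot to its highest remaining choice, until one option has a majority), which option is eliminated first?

C

Round 1: A 9, B 9, D 6, E 4, C 0. C has the fewest and is eliminated.
Round 2: A 9, B 9, D 6, E 4. E has the fewest and is eliminated.
Round 3: A 13, B 9, D 6. D has the fewest and is eliminated.
Round 4: A 19, B 9. A has a majority.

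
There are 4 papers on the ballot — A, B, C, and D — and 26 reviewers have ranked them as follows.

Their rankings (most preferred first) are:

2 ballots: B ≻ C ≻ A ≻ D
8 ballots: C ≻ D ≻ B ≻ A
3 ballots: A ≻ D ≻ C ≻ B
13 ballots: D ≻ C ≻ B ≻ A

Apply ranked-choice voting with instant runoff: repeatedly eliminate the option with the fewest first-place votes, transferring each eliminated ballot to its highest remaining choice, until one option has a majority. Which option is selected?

Round 1: D 13, C 8, A 3, B 2. B has the fewest and is eliminated.
Round 2: D 13, C 10, A 3. A has the fewest and is eliminated.
Round 3: D 16, C 10. D has a majority.

D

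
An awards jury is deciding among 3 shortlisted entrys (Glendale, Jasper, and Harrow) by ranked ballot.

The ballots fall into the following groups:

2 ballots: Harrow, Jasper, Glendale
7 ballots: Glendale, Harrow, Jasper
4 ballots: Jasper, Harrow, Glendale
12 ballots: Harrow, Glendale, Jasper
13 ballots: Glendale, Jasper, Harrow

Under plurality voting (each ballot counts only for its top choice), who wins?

First-place vote totals:
  Glendale: 20
  Jasper: 4
  Harrow: 14
Glendale has the most first-place votes.

Glendale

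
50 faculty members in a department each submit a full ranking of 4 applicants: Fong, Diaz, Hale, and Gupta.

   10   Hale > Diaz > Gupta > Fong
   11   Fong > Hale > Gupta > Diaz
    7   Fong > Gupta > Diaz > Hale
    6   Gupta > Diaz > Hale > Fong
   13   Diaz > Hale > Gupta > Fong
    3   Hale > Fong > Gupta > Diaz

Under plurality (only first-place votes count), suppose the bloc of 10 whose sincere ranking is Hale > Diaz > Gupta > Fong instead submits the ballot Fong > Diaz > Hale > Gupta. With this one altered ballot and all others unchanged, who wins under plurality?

First-place totals with the altered ballot: Fong 28, Diaz 13, Hale 3, Gupta 6.
The winner is unchanged: still Fong.

Fong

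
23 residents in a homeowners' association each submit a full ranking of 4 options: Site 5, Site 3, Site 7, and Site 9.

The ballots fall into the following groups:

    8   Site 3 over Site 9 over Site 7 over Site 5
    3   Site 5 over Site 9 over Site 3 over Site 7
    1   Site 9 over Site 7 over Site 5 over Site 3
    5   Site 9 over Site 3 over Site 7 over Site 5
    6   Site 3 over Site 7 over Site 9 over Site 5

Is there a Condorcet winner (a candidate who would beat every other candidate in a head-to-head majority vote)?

Head-to-head results (23 voters total):
Site 5 vs Site 3: Site 3 wins 19–4.
Site 5 vs Site 7: Site 7 wins 20–3.
Site 5 vs Site 9: Site 9 wins 20–3.
Site 3 vs Site 7: Site 3 wins 22–1.
Site 3 vs Site 9: Site 3 wins 14–9.
Site 7 vs Site 9: Site 9 wins 17–6.
Site 3 beats each rival — Site 5 (19–4), Site 7 (22–1), Site 9 (14–9) — so Site 3 is the Condorcet winner.

Yes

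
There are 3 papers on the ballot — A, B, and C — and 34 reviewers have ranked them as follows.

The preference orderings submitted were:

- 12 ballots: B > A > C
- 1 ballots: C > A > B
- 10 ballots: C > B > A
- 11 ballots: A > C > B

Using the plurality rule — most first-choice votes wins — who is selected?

First-place vote totals:
  A: 11
  B: 12
  C: 11
B has the most first-place votes.

B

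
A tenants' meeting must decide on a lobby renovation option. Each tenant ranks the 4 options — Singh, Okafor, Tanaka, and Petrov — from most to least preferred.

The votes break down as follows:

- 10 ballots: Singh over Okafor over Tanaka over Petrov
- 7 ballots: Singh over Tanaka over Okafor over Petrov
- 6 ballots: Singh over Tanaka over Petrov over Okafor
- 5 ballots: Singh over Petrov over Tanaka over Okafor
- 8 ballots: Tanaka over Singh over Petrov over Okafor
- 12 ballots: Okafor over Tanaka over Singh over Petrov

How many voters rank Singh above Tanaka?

28

Ballots ranking Singh above Tanaka: 10+7+6+5 = 28.
Ballots ranking Tanaka above Singh: 8+12 = 20.
So 28 of 48 voters prefer Singh to Tanaka.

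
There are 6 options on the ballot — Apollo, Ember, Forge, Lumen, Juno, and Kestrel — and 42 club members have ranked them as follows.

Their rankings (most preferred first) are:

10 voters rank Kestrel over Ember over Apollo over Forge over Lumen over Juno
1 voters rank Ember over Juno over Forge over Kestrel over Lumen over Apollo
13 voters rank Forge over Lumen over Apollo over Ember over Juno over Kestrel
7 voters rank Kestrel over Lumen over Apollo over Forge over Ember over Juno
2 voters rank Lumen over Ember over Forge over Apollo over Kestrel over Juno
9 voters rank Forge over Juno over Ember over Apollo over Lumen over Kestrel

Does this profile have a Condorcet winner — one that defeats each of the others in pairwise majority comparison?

Head-to-head results (42 voters total):
Apollo vs Ember: Ember wins 22–20.
Apollo vs Forge: Forge wins 25–17.
Apollo vs Lumen: Lumen wins 23–19.
Apollo vs Juno: Apollo wins 32–10.
Apollo vs Kestrel: Apollo wins 24–18.
Ember vs Forge: Forge wins 29–13.
Ember vs Lumen: Lumen wins 22–20.
Ember vs Juno: Ember wins 33–9.
Ember vs Kestrel: Ember wins 25–17.
Forge vs Lumen: Forge wins 33–9.
Forge vs Juno: Forge wins 41–1.
Forge vs Kestrel: Forge wins 25–17.
Lumen vs Juno: Lumen wins 32–10.
Lumen vs Kestrel: Lumen wins 24–18.
Juno vs Kestrel: Juno wins 23–19.
Forge beats each rival — Apollo (25–17), Ember (29–13), Lumen (33–9), Juno (41–1), Kestrel (25–17) — so Forge is the Condorcet winner.

Yes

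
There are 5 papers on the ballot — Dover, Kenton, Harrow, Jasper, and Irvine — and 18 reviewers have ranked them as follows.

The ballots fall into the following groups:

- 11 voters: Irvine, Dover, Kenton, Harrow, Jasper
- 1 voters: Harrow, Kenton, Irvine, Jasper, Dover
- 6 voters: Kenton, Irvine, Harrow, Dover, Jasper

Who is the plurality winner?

First-place vote totals:
  Dover: 0
  Kenton: 6
  Harrow: 1
  Jasper: 0
  Irvine: 11
Irvine has the most first-place votes.

Irvine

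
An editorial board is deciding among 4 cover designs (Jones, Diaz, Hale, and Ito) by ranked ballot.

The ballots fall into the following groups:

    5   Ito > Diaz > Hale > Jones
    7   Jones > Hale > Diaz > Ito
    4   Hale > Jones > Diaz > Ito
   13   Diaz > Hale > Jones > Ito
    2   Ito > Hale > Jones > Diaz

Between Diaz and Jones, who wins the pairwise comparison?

Diaz

Ballots ranking Diaz above Jones: 5+13 = 18.
Ballots ranking Jones above Diaz: 7+4+2 = 13.
Diaz wins the head-to-head, 18–13.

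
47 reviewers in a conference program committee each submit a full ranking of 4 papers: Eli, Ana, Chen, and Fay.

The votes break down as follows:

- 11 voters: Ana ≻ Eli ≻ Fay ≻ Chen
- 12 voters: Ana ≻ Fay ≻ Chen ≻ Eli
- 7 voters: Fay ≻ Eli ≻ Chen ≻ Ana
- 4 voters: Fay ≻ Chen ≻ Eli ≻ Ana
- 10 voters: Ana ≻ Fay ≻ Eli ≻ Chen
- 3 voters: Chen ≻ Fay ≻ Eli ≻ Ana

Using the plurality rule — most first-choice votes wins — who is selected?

First-place vote totals:
  Eli: 0
  Ana: 33
  Chen: 3
  Fay: 11
Ana has the most first-place votes.

Ana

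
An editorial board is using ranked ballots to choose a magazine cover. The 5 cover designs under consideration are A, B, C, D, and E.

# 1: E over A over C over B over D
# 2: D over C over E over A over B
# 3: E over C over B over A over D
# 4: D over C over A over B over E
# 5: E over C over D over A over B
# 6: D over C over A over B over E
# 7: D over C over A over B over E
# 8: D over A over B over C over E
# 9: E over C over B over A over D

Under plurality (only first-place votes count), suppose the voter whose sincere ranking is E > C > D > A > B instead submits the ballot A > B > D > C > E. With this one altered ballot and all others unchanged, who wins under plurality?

D

First-place totals with the altered ballot: A 1, B 0, C 0, D 5, E 3.
The winner is unchanged: still D.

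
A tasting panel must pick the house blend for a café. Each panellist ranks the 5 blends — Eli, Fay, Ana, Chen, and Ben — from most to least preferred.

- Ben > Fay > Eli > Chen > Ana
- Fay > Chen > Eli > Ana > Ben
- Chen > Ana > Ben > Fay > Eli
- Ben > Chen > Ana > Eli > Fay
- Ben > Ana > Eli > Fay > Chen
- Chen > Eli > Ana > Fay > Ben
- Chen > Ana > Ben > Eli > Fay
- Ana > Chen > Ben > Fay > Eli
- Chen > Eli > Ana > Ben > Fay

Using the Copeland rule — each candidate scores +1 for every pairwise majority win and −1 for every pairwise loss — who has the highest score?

Pairwise results:
  Eli vs Fay: Eli wins 5–4.
  Eli vs Ana: Ana wins 5–4.
  Eli vs Chen: Chen wins 7–2.
  Eli vs Ben: Ben wins 6–3.
  Fay vs Ana: Ana wins 7–2.
  Fay vs Chen: Chen wins 6–3.
  Fay vs Ben: Ben wins 7–2.
  Ana vs Chen: Chen wins 7–2.
  Ana vs Ben: Ana wins 6–3.
  Chen vs Ben: Chen wins 6–3.
Copeland scores (wins − losses):
  Eli: 1 − 3 = -2
  Fay: 0 − 4 = -4
  Ana: 3 − 1 = 2
  Chen: 4 − 0 = 4
  Ben: 2 − 2 = 0
Chen has the best Copeland score.

Chen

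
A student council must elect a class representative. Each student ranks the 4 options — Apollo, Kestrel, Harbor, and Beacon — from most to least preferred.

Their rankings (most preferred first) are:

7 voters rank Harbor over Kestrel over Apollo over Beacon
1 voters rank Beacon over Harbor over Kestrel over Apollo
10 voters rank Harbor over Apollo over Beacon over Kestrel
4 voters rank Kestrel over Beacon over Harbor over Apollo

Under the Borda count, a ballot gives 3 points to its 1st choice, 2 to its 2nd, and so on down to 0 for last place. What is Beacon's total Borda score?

21

Borda scores:
  Apollo: 7·1 + 0 + 10·2 + 4·0 = 27
  Kestrel: 7·2 + 1 + 10·0 + 4·3 = 27
  Harbor: 7·3 + 2 + 10·3 + 4·1 = 57
  Beacon: 7·0 + 3 + 10·1 + 4·2 = 21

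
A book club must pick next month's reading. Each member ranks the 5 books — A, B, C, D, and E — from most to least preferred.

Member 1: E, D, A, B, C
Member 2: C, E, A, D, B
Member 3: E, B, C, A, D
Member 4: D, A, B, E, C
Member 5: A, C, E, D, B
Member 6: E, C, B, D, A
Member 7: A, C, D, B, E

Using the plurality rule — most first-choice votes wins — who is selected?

E

First-place vote totals:
  A: 2
  B: 0
  C: 1
  D: 1
  E: 3
E has the most first-place votes.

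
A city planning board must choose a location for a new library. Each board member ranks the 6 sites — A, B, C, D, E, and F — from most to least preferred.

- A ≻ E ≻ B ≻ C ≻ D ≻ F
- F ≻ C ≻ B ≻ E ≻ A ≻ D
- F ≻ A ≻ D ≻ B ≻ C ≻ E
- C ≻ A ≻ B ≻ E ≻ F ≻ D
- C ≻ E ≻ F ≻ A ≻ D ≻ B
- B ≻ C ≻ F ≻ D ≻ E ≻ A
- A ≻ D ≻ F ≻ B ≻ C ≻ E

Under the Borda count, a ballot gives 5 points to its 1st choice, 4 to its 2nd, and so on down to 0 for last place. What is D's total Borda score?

Borda scores:
  A: 5 + 1 + 4 + 4 + 2 + 0 + 5 = 21
  B: 3 + 3 + 2 + 3 + 0 + 5 + 2 = 18
  C: 2 + 4 + 1 + 5 + 5 + 4 + 1 = 22
  D: 1 + 0 + 3 + 0 + 1 + 2 + 4 = 11
  E: 4 + 2 + 0 + 2 + 4 + 1 + 0 = 13
  F: 0 + 5 + 5 + 1 + 3 + 3 + 3 = 20

11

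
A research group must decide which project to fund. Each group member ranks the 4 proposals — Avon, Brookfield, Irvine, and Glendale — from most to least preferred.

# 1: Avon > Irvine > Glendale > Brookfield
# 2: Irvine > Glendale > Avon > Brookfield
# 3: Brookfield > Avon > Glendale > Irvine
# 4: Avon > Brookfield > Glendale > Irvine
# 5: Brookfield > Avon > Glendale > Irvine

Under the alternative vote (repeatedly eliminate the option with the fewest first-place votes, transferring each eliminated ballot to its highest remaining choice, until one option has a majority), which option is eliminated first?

Glendale

Round 1: Avon 2, Brookfield 2, Irvine 1, Glendale 0. Glendale has the fewest and is eliminated.
Round 2: Avon 2, Brookfield 2, Irvine 1. Irvine has the fewest and is eliminated.
Round 3: Avon 3, Brookfield 2. Avon has a majority.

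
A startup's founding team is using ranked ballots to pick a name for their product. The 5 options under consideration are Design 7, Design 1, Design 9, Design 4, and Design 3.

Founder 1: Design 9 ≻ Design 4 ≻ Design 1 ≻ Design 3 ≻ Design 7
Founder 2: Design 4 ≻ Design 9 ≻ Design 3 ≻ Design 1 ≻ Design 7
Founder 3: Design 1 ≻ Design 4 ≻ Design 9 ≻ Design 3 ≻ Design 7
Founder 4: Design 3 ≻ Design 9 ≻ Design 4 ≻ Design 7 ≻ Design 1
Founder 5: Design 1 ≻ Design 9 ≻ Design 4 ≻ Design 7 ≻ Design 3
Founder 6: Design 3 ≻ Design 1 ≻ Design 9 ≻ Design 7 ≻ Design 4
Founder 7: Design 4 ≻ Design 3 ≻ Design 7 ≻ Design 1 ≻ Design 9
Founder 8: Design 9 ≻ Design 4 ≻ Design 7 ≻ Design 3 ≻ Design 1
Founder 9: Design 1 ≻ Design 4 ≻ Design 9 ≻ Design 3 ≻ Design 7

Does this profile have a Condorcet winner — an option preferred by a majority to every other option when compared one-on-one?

Head-to-head results (9 voters total):
Design 7 vs Design 1: Design 1 wins 6–3.
Design 7 vs Design 9: Design 9 wins 8–1.
Design 7 vs Design 4: Design 4 wins 8–1.
Design 7 vs Design 3: Design 3 wins 7–2.
Design 1 vs Design 9: Design 1 wins 5–4.
Design 1 vs Design 4: Design 4 wins 5–4.
Design 1 vs Design 3: Design 3 wins 5–4.
Design 9 vs Design 4: Design 9 wins 5–4.
Design 9 vs Design 3: Design 9 wins 6–3.
Design 4 vs Design 3: Design 4 wins 7–2.
No candidate beats all others: Design 1 beats Design 9 beats Design 4 beats Design 1, a majority cycle.

No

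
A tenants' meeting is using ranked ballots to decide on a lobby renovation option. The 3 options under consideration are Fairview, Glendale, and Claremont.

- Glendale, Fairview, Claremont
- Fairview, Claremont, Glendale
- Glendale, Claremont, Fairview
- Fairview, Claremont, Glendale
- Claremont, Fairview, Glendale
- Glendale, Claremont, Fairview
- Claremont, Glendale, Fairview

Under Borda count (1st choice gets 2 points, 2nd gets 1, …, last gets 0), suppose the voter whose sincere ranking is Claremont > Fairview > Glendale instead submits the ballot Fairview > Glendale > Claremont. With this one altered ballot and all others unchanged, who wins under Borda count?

Glendale

Borda totals with the altered ballot: Fairview 7, Glendale 8, Claremont 6.
The switch changes the winner from Claremont to Glendale.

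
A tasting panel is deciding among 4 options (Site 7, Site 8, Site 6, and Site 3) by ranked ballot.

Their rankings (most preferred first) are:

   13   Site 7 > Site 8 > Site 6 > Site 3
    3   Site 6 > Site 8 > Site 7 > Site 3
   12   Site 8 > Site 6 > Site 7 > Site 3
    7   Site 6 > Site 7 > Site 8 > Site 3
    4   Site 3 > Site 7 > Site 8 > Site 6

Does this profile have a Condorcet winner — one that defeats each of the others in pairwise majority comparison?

No

Head-to-head results (39 voters total):
Site 7 vs Site 8: Site 7 wins 24–15.
Site 7 vs Site 6: Site 6 wins 22–17.
Site 7 vs Site 3: Site 7 wins 35–4.
Site 8 vs Site 6: Site 8 wins 29–10.
Site 8 vs Site 3: Site 8 wins 35–4.
Site 6 vs Site 3: Site 6 wins 35–4.
No candidate beats all others: Site 7 beats Site 8 beats Site 6 beats Site 7, a majority cycle.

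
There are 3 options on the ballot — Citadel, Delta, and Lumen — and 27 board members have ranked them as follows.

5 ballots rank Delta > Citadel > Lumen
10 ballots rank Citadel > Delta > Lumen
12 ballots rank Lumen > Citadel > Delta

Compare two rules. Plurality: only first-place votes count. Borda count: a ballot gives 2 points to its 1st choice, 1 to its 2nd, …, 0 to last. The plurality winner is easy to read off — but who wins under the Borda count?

Plurality first-place counts: Citadel 10, Delta 5, Lumen 12 → Lumen.
Borda totals: Citadel 37, Delta 20, Lumen 24 → Citadel.

Citadel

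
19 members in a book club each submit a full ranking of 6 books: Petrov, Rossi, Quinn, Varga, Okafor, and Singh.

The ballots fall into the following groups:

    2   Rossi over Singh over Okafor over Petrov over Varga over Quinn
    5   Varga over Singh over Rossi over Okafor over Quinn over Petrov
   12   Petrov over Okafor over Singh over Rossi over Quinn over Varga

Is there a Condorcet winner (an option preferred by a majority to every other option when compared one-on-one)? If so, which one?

Head-to-head results (19 voters total):
Petrov vs Rossi: Petrov wins 12–7.
Petrov vs Quinn: Petrov wins 14–5.
Petrov vs Varga: Petrov wins 14–5.
Petrov vs Okafor: Petrov wins 12–7.
Petrov vs Singh: Petrov wins 12–7.
Rossi vs Quinn: Rossi wins 19–0.
Rossi vs Varga: Rossi wins 14–5.
Rossi vs Okafor: Okafor wins 12–7.
Rossi vs Singh: Singh wins 17–2.
Quinn vs Varga: Quinn wins 12–7.
Quinn vs Okafor: Okafor wins 19–0.
Quinn vs Singh: Singh wins 19–0.
Varga vs Okafor: Okafor wins 14–5.
Varga vs Singh: Singh wins 14–5.
Okafor vs Singh: Okafor wins 12–7.
Petrov beats each rival — Rossi (12–7), Quinn (14–5), Varga (14–5), Okafor (12–7), Singh (12–7) — so Petrov is the Condorcet winner.

Petrov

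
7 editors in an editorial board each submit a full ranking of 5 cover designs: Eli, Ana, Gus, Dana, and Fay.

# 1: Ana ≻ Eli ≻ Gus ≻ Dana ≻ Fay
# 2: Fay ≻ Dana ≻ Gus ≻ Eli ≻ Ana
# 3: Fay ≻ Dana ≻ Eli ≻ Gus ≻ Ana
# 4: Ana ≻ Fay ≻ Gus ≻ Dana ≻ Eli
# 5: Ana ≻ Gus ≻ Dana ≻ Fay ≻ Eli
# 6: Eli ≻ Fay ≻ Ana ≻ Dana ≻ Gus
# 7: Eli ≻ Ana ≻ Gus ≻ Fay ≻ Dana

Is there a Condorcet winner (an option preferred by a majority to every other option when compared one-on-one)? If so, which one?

None — there is no Condorcet winner

Head-to-head results (7 voters total):
Eli vs Ana: Eli wins 4–3.
Eli vs Gus: Eli wins 4–3.
Eli vs Dana: Dana wins 4–3.
Eli vs Fay: Fay wins 4–3.
Ana vs Gus: Ana wins 5–2.
Ana vs Dana: Ana wins 5–2.
Ana vs Fay: Ana wins 4–3.
Gus vs Dana: Gus wins 4–3.
Gus vs Fay: Fay wins 4–3.
Dana vs Fay: Fay wins 5–2.
No candidate beats all others: Eli beats Ana beats Dana beats Eli, a majority cycle.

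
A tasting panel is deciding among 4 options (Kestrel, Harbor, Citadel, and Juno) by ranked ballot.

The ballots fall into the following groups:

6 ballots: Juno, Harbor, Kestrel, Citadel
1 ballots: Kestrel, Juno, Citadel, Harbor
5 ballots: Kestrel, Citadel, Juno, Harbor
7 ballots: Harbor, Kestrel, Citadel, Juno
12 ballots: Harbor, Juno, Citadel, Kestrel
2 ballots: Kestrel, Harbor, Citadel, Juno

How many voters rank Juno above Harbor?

12

Ballots ranking Juno above Harbor: 6+1+5 = 12.
Ballots ranking Harbor above Juno: 7+12+2 = 21.
So 12 of 33 voters prefer Juno to Harbor.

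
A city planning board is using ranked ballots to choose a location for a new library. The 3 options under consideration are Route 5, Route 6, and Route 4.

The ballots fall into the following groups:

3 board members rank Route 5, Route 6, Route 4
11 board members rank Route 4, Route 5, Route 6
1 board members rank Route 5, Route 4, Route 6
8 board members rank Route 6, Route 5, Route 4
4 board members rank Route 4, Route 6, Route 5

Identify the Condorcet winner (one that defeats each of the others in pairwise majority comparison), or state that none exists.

Route 4

Head-to-head results (27 voters total):
Route 5 vs Route 6: Route 5 wins 15–12.
Route 5 vs Route 4: Route 4 wins 15–12.
Route 6 vs Route 4: Route 4 wins 16–11.
Route 4 beats each rival — Route 5 (15–12), Route 6 (16–11) — so Route 4 is the Condorcet winner.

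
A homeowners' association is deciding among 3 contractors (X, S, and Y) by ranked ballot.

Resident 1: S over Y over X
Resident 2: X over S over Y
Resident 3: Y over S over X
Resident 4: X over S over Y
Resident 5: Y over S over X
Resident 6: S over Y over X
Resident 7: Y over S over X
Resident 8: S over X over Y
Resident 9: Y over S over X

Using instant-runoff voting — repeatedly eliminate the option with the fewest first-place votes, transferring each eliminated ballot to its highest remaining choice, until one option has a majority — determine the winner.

Round 1: Y 4, S 3, X 2. X has the fewest and is eliminated.
Round 2: S 5, Y 4. S has a majority.

S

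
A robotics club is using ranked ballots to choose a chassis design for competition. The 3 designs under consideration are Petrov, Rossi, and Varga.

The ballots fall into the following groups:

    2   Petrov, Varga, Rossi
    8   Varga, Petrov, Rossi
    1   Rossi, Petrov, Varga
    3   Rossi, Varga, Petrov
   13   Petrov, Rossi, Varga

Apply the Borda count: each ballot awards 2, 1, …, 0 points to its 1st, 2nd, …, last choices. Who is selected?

Petrov

Borda scores:
  Petrov: 2·2 + 8·1 + 1 + 3·0 + 13·2 = 39
  Rossi: 2·0 + 8·0 + 2 + 3·2 + 13·1 = 21
  Varga: 2·1 + 8·2 + 0 + 3·1 + 13·0 = 21
Petrov has the highest total.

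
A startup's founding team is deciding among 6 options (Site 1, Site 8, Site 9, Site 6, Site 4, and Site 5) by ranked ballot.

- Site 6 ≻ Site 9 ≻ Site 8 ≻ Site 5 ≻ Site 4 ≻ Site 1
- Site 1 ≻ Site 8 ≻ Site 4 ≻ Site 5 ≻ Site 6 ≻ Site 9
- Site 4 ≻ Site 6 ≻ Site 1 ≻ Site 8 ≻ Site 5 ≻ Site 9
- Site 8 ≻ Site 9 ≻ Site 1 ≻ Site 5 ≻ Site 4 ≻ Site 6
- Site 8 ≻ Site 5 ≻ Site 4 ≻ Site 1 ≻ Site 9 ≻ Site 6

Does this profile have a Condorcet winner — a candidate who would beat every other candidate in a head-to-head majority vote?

Head-to-head results (5 voters total):
Site 1 vs Site 8: Site 8 wins 3–2.
Site 1 vs Site 9: Site 1 wins 3–2.
Site 1 vs Site 6: Site 1 wins 3–2.
Site 1 vs Site 4: Site 4 wins 3–2.
Site 1 vs Site 5: Site 1 wins 3–2.
Site 8 vs Site 9: Site 8 wins 4–1.
Site 8 vs Site 6: Site 8 wins 3–2.
Site 8 vs Site 4: Site 8 wins 4–1.
Site 8 vs Site 5: Site 8 wins 5–0.
Site 9 vs Site 6: Site 6 wins 3–2.
Site 9 vs Site 4: Site 4 wins 3–2.
Site 9 vs Site 5: Site 5 wins 3–2.
Site 6 vs Site 4: Site 4 wins 4–1.
Site 6 vs Site 5: Site 5 wins 3–2.
Site 4 vs Site 5: Site 5 wins 3–2.
Site 8 beats each rival — Site 1 (3–2), Site 9 (4–1), Site 6 (3–2), Site 4 (4–1), Site 5 (5–0) — so Site 8 is the Condorcet winner.

Yes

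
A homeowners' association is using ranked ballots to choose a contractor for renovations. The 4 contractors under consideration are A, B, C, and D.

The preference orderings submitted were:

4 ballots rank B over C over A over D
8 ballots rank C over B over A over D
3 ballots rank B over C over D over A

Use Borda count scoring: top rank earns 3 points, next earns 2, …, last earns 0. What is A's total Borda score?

12

Borda scores:
  A: 4·1 + 8·1 + 3·0 = 12
  B: 4·3 + 8·2 + 3·3 = 37
  C: 4·2 + 8·3 + 3·2 = 38
  D: 4·0 + 8·0 + 3·1 = 3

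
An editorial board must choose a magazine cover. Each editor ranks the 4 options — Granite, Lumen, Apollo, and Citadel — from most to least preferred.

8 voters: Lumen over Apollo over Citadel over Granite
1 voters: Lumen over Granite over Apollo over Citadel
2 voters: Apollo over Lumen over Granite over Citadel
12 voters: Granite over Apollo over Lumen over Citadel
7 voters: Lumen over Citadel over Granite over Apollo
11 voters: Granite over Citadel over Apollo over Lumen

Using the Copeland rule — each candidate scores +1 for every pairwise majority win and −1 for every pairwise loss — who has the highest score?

Granite

Pairwise results:
  Granite vs Lumen: Granite wins 23–18.
  Granite vs Apollo: Granite wins 31–10.
  Granite vs Citadel: Granite wins 26–15.
  Lumen vs Apollo: Apollo wins 25–16.
  Lumen vs Citadel: Lumen wins 30–11.
  Apollo vs Citadel: Apollo wins 23–18.
Copeland scores (wins − losses):
  Granite: 3 − 0 = 3
  Lumen: 1 − 2 = -1
  Apollo: 2 − 1 = 1
  Citadel: 0 − 3 = -3
Granite has the best Copeland score.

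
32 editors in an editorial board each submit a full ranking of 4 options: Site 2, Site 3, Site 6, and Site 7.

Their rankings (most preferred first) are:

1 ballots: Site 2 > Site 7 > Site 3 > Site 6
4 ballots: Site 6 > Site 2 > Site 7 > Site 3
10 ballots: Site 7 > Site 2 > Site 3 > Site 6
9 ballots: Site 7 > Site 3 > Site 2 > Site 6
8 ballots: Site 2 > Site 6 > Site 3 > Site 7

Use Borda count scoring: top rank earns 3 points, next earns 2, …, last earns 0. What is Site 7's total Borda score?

Borda scores:
  Site 2: 3 + 4·2 + 10·2 + 9·1 + 8·3 = 64
  Site 3: 1 + 4·0 + 10·1 + 9·2 + 8·1 = 37
  Site 6: 0 + 4·3 + 10·0 + 9·0 + 8·2 = 28
  Site 7: 2 + 4·1 + 10·3 + 9·3 + 8·0 = 63

63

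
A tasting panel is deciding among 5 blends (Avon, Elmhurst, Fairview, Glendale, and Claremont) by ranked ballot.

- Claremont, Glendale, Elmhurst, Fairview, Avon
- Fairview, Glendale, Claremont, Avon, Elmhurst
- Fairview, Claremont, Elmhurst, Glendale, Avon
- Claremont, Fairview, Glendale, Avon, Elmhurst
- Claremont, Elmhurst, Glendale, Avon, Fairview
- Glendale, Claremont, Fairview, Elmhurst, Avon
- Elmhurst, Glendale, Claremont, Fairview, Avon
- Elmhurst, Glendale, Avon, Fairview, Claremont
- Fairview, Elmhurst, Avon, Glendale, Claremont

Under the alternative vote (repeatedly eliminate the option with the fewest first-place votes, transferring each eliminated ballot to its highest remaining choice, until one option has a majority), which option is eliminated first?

Avon

Round 1: Fairview 3, Claremont 3, Elmhurst 2, Glendale 1, Avon 0. Avon has the fewest and is eliminated.
Round 2: Fairview 3, Claremont 3, Elmhurst 2, Glendale 1. Glendale has the fewest and is eliminated.
Round 3: Claremont 4, Fairview 3, Elmhurst 2. Elmhurst has the fewest and is eliminated.
Round 4: Claremont 5, Fairview 4. Claremont has a majority.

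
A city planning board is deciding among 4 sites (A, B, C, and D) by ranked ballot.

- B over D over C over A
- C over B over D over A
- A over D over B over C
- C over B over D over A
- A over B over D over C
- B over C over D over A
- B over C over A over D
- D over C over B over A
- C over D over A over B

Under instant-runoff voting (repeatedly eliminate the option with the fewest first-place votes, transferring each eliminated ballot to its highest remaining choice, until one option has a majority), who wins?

B

Round 1: B 3, C 3, A 2, D 1. D has the fewest and is eliminated.
Round 2: C 4, B 3, A 2. A has the fewest and is eliminated.
Round 3: B 5, C 4. B has a majority.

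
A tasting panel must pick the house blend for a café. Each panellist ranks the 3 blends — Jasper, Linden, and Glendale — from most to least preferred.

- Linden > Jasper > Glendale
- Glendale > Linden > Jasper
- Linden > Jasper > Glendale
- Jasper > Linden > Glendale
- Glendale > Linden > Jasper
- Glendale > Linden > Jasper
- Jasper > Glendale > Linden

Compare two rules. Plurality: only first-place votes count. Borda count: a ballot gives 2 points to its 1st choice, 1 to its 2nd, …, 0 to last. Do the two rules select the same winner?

No

Plurality first-place counts: Jasper 2, Linden 2, Glendale 3 → Glendale.
Borda totals: Jasper 6, Linden 8, Glendale 7 → Linden.
The two rules disagree: plurality picks Glendale, Borda picks Linden.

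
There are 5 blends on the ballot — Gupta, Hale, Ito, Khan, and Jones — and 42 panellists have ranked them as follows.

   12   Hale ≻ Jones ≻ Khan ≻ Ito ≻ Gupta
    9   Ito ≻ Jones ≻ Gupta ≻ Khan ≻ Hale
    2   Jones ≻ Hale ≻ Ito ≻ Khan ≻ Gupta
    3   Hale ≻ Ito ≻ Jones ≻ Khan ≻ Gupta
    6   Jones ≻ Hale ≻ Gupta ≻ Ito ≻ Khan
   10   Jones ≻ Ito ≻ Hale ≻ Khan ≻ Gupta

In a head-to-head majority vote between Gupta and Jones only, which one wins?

Ballots ranking Gupta above Jones: 0.
Ballots ranking Jones above Gupta: 12+9+2+3+6+10 = 42.
Jones wins the head-to-head, 42–0.

Jones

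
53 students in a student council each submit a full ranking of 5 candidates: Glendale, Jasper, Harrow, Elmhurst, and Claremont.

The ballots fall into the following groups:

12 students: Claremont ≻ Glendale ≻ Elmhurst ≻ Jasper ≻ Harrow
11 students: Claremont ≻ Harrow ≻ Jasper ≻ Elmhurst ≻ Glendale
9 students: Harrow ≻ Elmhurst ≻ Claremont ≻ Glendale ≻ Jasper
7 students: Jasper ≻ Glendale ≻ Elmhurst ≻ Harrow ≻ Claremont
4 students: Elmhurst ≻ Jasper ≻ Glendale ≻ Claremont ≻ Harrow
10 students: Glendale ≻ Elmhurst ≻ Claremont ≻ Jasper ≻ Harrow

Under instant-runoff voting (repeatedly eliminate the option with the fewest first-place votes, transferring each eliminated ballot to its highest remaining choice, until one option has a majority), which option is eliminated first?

Elmhurst

Round 1: Claremont 23, Glendale 10, Harrow 9, Jasper 7, Elmhurst 4. Elmhurst has the fewest and is eliminated.
Round 2: Claremont 23, Jasper 11, Glendale 10, Harrow 9. Harrow has the fewest and is eliminated.
Round 3: Claremont 32, Jasper 11, Glendale 10. Claremont has a majority.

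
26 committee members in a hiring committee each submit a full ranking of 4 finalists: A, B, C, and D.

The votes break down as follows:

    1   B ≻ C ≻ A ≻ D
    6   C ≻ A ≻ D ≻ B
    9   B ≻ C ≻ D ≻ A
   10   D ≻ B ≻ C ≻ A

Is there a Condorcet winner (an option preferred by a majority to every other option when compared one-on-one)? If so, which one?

Head-to-head results (26 voters total):
A vs B: B wins 20–6.
A vs C: C wins 26–0.
A vs D: D wins 19–7.
B vs C: B wins 20–6.
B vs D: D wins 16–10.
C vs D: C wins 16–10.
No candidate beats all others: B beats C beats D beats B, a majority cycle.

None — there is no Condorcet winner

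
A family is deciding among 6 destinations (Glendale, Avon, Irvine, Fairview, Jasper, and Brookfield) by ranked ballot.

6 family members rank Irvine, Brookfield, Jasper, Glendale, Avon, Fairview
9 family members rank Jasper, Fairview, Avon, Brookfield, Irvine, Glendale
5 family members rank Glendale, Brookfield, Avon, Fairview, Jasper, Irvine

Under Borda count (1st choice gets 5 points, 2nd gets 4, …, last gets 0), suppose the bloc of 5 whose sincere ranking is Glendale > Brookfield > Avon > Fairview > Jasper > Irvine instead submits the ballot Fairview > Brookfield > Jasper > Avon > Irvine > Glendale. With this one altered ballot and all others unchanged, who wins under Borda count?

Borda totals with the altered ballot: Glendale 12, Avon 43, Irvine 44, Fairview 61, Jasper 78, Brookfield 62.
The winner is unchanged: still Jasper.

Jasper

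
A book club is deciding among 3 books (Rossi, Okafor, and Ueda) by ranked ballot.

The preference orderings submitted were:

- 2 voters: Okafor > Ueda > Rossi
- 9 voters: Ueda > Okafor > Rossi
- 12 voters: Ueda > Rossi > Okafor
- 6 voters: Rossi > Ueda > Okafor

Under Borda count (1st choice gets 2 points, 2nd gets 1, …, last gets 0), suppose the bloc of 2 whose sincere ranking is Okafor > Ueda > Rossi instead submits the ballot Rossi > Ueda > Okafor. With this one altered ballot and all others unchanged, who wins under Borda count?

Ueda

Borda totals with the altered ballot: Rossi 28, Okafor 9, Ueda 50.
The winner is unchanged: still Ueda.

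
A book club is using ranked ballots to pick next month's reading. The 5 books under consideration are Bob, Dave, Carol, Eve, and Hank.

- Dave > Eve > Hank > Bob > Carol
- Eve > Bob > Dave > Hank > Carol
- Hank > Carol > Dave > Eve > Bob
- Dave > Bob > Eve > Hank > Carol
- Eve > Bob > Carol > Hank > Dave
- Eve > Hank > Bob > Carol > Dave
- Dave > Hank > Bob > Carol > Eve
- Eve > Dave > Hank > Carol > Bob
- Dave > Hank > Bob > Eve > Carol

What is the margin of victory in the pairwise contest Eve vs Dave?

Ballots ranking Eve above Dave: 4.
Ballots ranking Dave above Eve: 5.
Dave wins 5–4, a margin of 1.

1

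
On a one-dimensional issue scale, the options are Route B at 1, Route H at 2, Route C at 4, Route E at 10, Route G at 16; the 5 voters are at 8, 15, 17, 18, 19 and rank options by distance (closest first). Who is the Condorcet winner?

Route G

With single-peaked preferences on a line, the Condorcet winner is the candidate closest to the median voter.
The median voter (position 17) is closest to Route G at 16.
Check: Route G vs Route B — voters closer to Route G: 4 of 5.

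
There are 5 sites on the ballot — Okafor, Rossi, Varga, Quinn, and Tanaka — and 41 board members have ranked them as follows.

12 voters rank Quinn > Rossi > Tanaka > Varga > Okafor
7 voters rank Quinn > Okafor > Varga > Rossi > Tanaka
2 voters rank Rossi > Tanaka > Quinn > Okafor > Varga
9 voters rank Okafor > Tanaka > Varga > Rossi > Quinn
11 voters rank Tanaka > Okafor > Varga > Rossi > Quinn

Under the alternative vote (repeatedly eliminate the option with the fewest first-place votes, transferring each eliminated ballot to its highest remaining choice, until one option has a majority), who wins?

Tanaka

Round 1: Quinn 19, Tanaka 11, Okafor 9, Rossi 2, Varga 0. Varga has the fewest and is eliminated.
Round 2: Quinn 19, Tanaka 11, Okafor 9, Rossi 2. Rossi has the fewest and is eliminated.
Round 3: Quinn 19, Tanaka 13, Okafor 9. Okafor has the fewest and is eliminated.
Round 4: Tanaka 22, Quinn 19. Tanaka has a majority.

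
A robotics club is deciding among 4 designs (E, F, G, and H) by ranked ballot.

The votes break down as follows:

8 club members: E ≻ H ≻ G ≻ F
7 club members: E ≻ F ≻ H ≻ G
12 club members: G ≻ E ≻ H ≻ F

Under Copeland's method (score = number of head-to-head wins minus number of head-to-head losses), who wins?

E

Pairwise results:
  E vs F: E wins 27–0.
  E vs G: E wins 15–12.
  E vs H: E wins 27–0.
  F vs G: G wins 20–7.
  F vs H: H wins 20–7.
  G vs H: H wins 15–12.
Copeland scores (wins − losses):
  E: 3 − 0 = 3
  F: 0 − 3 = -3
  G: 1 − 2 = -1
  H: 2 − 1 = 1
E has the best Copeland score.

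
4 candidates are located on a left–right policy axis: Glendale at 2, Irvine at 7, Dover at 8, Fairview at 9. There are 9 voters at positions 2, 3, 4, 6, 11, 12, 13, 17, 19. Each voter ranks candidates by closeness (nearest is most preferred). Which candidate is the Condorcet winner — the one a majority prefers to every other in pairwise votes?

With single-peaked preferences on a line, the Condorcet winner is the candidate closest to the median voter.
The median voter (position 11) is closest to Fairview at 9.
Check: Fairview vs Glendale — voters closer to Fairview: 6 of 9.

Fairview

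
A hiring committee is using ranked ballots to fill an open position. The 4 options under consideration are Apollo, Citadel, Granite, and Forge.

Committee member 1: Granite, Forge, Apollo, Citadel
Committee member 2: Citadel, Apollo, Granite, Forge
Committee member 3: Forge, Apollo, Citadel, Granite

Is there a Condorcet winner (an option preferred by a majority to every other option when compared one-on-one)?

No

Head-to-head results (3 voters total):
Apollo vs Citadel: Apollo wins 2–1.
Apollo vs Granite: Apollo wins 2–1.
Apollo vs Forge: Forge wins 2–1.
Citadel vs Granite: Citadel wins 2–1.
Citadel vs Forge: Forge wins 2–1.
Granite vs Forge: Granite wins 2–1.
No candidate beats all others: Apollo beats Granite beats Forge beats Apollo, a majority cycle.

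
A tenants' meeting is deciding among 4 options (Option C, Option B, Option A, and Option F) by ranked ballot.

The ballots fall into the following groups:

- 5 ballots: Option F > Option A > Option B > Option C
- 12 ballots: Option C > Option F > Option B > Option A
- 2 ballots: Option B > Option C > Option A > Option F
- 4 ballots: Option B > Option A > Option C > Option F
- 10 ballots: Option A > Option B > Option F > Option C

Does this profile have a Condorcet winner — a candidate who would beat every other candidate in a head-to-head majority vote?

Head-to-head results (33 voters total):
Option C vs Option B: Option B wins 21–12.
Option C vs Option A: Option A wins 19–14.
Option C vs Option F: Option C wins 18–15.
Option B vs Option A: Option B wins 18–15.
Option B vs Option F: Option F wins 17–16.
Option A vs Option F: Option F wins 17–16.
No candidate beats all others: Option C beats Option F beats Option B beats Option C, a majority cycle.

No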